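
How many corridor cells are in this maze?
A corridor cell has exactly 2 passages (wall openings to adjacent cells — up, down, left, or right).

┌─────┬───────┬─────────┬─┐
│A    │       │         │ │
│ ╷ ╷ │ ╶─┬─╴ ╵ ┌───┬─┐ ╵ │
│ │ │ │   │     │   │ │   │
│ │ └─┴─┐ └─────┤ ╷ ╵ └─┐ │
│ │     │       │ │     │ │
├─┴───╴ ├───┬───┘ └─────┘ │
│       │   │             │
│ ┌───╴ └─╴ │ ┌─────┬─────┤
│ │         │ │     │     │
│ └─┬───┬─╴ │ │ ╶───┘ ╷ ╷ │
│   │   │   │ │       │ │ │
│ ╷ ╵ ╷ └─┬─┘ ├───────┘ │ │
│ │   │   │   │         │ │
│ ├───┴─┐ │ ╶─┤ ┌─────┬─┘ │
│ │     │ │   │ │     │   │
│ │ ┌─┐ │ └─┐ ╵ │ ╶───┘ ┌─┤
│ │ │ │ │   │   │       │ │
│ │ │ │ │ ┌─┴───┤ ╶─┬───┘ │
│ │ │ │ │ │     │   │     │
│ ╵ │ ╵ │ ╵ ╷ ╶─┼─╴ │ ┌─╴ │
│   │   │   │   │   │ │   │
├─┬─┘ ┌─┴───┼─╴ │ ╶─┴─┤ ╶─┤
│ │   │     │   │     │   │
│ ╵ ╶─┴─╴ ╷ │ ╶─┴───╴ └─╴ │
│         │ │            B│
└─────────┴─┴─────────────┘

Counting cells with exactly 2 passages:
Total corridor cells: 131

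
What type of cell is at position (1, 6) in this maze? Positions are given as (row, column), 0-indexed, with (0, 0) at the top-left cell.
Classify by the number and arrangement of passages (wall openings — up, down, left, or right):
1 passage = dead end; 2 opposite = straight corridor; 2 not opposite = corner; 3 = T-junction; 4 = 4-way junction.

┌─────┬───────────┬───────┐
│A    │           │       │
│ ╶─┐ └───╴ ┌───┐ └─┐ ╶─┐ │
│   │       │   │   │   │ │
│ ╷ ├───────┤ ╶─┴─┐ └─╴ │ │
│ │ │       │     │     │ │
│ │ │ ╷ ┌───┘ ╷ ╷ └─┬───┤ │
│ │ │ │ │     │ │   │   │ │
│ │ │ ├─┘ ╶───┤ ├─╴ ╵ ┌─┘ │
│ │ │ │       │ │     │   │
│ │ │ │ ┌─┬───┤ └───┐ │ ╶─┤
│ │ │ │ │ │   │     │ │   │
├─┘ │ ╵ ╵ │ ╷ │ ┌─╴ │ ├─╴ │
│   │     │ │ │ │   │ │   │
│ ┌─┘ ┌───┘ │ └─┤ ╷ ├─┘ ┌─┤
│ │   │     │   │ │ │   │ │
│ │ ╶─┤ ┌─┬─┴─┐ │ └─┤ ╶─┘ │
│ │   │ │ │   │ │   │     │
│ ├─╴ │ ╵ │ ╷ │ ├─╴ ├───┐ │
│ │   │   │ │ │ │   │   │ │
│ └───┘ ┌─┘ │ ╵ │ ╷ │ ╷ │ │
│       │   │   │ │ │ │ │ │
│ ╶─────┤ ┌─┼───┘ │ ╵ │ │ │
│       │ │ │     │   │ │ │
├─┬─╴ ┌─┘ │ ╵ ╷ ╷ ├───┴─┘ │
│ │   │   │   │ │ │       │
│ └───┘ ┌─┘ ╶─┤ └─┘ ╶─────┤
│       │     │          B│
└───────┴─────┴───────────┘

Checking cell at (1, 6):
Number of passages: 2
Cell type: corner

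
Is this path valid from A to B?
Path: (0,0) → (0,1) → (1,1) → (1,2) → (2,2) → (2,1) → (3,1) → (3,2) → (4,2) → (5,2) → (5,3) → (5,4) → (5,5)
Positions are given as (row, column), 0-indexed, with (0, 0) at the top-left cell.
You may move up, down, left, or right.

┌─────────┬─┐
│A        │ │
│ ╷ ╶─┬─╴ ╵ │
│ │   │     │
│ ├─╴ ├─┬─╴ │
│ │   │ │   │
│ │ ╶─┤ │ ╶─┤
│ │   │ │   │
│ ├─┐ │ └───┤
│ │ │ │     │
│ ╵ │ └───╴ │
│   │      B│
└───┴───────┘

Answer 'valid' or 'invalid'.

Checking path validity:
Result: All consecutive moves are passable.

valid

Correct solution:

┌─────────┬─┐
│A ↓      │ │
│ ╷ ╶─┬─╴ ╵ │
│ │↳ ↓│     │
│ ├─╴ ├─┬─╴ │
│ │↓ ↲│ │   │
│ │ ╶─┤ │ ╶─┤
│ │↳ ↓│ │   │
│ ├─┐ │ └───┤
│ │ │↓│     │
│ ╵ │ └───╴ │
│   │↳ → → B│
└───┴───────┘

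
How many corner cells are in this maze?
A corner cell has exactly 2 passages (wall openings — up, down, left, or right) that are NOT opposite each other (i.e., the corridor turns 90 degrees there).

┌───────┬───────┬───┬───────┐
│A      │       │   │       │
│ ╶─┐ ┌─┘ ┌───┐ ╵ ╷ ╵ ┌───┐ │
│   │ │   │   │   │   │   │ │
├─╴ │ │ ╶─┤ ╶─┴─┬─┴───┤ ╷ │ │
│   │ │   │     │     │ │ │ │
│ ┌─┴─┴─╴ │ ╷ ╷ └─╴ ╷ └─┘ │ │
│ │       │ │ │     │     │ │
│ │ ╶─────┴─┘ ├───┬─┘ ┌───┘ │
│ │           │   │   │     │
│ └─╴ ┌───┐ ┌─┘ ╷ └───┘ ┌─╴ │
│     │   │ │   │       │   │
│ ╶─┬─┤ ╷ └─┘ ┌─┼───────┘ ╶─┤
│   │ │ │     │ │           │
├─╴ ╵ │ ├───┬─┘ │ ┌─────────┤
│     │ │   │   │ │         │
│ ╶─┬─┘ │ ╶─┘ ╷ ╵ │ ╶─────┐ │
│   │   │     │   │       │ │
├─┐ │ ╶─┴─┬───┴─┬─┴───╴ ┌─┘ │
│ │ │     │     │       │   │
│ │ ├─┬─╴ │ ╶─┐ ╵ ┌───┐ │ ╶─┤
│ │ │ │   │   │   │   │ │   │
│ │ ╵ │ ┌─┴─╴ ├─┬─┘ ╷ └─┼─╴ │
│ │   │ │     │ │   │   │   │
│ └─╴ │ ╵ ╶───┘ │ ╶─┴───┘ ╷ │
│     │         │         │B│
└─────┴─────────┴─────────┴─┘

Counting corner cells (2 non-opposite passages):
Total corners: 94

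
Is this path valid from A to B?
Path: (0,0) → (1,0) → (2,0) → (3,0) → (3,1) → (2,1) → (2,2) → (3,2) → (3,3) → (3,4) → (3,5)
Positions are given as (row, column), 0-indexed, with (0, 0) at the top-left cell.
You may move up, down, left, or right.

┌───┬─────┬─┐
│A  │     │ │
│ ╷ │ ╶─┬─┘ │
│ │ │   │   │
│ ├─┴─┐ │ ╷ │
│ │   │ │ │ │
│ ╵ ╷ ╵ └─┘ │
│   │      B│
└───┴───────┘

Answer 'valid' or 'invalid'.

Checking path validity:
Result: All consecutive moves are passable.

valid

Correct solution:

┌───┬─────┬─┐
│A  │     │ │
│ ╷ │ ╶─┬─┘ │
│↓│ │   │   │
│ ├─┴─┐ │ ╷ │
│↓│↱ ↓│ │ │ │
│ ╵ ╷ ╵ └─┘ │
│↳ ↑│↳ → → B│
└───┴───────┘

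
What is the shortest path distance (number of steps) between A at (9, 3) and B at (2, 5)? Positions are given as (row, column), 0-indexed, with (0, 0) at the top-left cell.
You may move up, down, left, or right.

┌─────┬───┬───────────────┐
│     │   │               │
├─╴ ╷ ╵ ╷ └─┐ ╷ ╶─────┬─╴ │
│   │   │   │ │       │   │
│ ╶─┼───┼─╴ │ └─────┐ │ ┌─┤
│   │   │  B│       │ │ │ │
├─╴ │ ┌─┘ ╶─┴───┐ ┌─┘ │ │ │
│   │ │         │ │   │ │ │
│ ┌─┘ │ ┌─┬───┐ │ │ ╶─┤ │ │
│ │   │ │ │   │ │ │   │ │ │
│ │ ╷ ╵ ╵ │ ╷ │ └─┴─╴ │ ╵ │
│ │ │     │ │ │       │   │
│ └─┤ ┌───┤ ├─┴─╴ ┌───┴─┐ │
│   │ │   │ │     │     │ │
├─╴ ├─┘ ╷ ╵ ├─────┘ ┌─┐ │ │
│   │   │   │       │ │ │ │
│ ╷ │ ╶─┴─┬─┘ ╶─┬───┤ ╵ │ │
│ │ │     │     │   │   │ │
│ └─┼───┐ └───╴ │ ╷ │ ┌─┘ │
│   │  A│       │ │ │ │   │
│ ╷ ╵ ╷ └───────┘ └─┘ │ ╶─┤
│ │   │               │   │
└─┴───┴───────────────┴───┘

Finding path from (9, 3) to (2, 5):
Path: (9,3) → (9,2) → (10,2) → (10,1) → (9,1) → (9,0) → (8,0) → (7,0) → (7,1) → (6,1) → (6,0) → (5,0) → (4,0) → (3,0) → (3,1) → (2,1) → (2,0) → (1,0) → (1,1) → (0,1) → (0,2) → (1,2) → (1,3) → (0,3) → (0,4) → (1,4) → (1,5) → (2,5)
Distance: 27 steps

Solution:

┌─────┬───┬───────────────┐
│  ↱ ↓│↱ ↓│               │
├─╴ ╷ ╵ ╷ └─┐ ╷ ╶─────┬─╴ │
│↱ ↑│↳ ↑│↳ ↓│ │       │   │
│ ╶─┼───┼─╴ │ └─────┐ │ ┌─┤
│↑ ↰│   │  B│       │ │ │ │
├─╴ │ ┌─┘ ╶─┴───┐ ┌─┘ │ │ │
│↱ ↑│ │         │ │   │ │ │
│ ┌─┘ │ ┌─┬───┐ │ │ ╶─┤ │ │
│↑│   │ │ │   │ │ │   │ │ │
│ │ ╷ ╵ ╵ │ ╷ │ └─┴─╴ │ ╵ │
│↑│ │     │ │ │       │   │
│ └─┤ ┌───┤ ├─┴─╴ ┌───┴─┐ │
│↑ ↰│ │   │ │     │     │ │
├─╴ ├─┘ ╷ ╵ ├─────┘ ┌─┐ │ │
│↱ ↑│   │   │       │ │ │ │
│ ╷ │ ╶─┴─┬─┘ ╶─┬───┤ ╵ │ │
│↑│ │     │     │   │   │ │
│ └─┼───┐ └───╴ │ ╷ │ ┌─┘ │
│↑ ↰│↓ A│       │ │ │ │   │
│ ╷ ╵ ╷ └───────┘ └─┘ │ ╶─┤
│ │↑ ↲│               │   │
└─┴───┴───────────────┴───┘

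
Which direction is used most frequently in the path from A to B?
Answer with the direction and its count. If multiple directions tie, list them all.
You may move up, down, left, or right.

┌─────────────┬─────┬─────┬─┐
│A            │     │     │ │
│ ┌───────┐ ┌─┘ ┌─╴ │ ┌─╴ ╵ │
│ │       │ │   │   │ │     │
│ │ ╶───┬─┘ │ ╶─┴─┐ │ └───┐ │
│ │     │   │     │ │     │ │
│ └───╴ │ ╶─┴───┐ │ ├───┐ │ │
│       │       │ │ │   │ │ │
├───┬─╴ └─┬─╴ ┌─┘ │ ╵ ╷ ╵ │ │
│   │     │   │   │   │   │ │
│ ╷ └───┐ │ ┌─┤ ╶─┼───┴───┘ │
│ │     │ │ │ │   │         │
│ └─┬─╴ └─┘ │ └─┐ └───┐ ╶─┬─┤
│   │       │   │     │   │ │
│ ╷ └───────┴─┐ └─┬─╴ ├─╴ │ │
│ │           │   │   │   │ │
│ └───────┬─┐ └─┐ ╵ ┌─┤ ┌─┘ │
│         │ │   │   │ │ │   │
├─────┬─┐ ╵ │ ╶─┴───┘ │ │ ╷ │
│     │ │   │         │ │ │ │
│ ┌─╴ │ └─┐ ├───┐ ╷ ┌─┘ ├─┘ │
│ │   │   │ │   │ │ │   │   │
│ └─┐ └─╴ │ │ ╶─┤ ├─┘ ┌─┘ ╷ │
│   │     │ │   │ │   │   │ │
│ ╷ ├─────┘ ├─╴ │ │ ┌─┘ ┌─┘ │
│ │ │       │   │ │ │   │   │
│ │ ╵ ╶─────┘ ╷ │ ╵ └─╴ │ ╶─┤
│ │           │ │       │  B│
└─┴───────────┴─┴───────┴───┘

Directions: right, right, right, right, right, down, down, left, down, right, right, down, left, down, down, left, left, up, left, left, up, left, down, down, right, down, right, right, right, right, right, down, down, right, right, down, down, down, down, right, right, right, up, up, right, up, right, down, down, left, down, right
Counts: {'right': 21, 'down': 18, 'left': 8, 'up': 5}
Most common: right (21 times)

Solution:

┌─────────────┬─────┬─────┬─┐
│A → → → → ↓  │     │     │ │
│ ┌───────┐ ┌─┘ ┌─╴ │ ┌─╴ ╵ │
│ │       │↓│   │   │ │     │
│ │ ╶───┬─┘ │ ╶─┴─┐ │ └───┐ │
│ │     │↓ ↲│     │ │     │ │
│ └───╴ │ ╶─┴───┐ │ ├───┐ │ │
│       │↳ → ↓  │ │ │   │ │ │
├───┬─╴ └─┬─╴ ┌─┘ │ ╵ ╷ ╵ │ │
│↓ ↰│     │↓ ↲│   │   │   │ │
│ ╷ └───┐ │ ┌─┤ ╶─┼───┴───┘ │
│↓│↑ ← ↰│ │↓│ │   │         │
│ └─┬─╴ └─┘ │ └─┐ └───┐ ╶─┬─┤
│↳ ↓│  ↑ ← ↲│   │     │   │ │
│ ╷ └───────┴─┐ └─┬─╴ ├─╴ │ │
│ │↳ → → → → ↓│   │   │   │ │
│ └───────┬─┐ └─┐ ╵ ┌─┤ ┌─┘ │
│         │ │↓  │   │ │ │   │
├─────┬─┐ ╵ │ ╶─┴───┘ │ │ ╷ │
│     │ │   │↳ → ↓    │ │ │ │
│ ┌─╴ │ └─┐ ├───┐ ╷ ┌─┘ ├─┘ │
│ │   │   │ │   │↓│ │   │↱ ↓│
│ └─┐ └─╴ │ │ ╶─┤ ├─┘ ┌─┘ ╷ │
│   │     │ │   │↓│   │↱ ↑│↓│
│ ╷ ├─────┘ ├─╴ │ │ ┌─┘ ┌─┘ │
│ │ │       │   │↓│ │  ↑│↓ ↲│
│ │ ╵ ╶─────┘ ╷ │ ╵ └─╴ │ ╶─┤
│ │           │ │↳ → → ↑│↳ B│
└─┴───────────┴─┴───────┴───┘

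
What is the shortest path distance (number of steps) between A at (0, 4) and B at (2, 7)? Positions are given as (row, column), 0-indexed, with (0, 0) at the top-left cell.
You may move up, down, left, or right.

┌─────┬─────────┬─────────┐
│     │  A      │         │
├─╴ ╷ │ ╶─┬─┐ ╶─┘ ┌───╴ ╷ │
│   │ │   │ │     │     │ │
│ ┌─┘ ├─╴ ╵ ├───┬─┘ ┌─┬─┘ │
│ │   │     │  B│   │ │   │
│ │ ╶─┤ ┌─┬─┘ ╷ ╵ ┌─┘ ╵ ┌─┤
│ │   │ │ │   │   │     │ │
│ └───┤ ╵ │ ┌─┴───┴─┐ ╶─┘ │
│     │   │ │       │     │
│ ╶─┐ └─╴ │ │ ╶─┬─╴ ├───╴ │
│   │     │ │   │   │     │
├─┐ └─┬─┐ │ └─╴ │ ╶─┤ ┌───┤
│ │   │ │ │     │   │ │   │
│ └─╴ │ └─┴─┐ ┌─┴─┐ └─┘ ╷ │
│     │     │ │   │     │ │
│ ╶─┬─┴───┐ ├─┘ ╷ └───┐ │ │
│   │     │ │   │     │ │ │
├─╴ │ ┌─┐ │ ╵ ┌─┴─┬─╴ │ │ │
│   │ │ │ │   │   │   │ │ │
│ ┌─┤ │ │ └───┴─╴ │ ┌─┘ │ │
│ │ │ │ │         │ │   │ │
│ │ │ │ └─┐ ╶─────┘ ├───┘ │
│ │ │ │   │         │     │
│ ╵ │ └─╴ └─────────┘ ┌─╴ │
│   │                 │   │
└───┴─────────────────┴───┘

Finding path from (0, 4) to (2, 7):
Path: (0,4) → (0,5) → (0,6) → (1,6) → (1,7) → (1,8) → (0,8) → (0,9) → (0,10) → (0,11) → (1,11) → (1,10) → (1,9) → (2,9) → (2,8) → (3,8) → (3,7) → (2,7)
Distance: 17 steps

Solution:

┌─────┬─────────┬─────────┐
│     │  A → ↓  │↱ → → ↓  │
├─╴ ╷ │ ╶─┬─┐ ╶─┘ ┌───╴ ╷ │
│   │ │   │ │↳ → ↑│↓ ← ↲│ │
│ ┌─┘ ├─╴ ╵ ├───┬─┘ ┌─┬─┘ │
│ │   │     │  B│↓ ↲│ │   │
│ │ ╶─┤ ┌─┬─┘ ╷ ╵ ┌─┘ ╵ ┌─┤
│ │   │ │ │   │↑ ↲│     │ │
│ └───┤ ╵ │ ┌─┴───┴─┐ ╶─┘ │
│     │   │ │       │     │
│ ╶─┐ └─╴ │ │ ╶─┬─╴ ├───╴ │
│   │     │ │   │   │     │
├─┐ └─┬─┐ │ └─╴ │ ╶─┤ ┌───┤
│ │   │ │ │     │   │ │   │
│ └─╴ │ └─┴─┐ ┌─┴─┐ └─┘ ╷ │
│     │     │ │   │     │ │
│ ╶─┬─┴───┐ ├─┘ ╷ └───┐ │ │
│   │     │ │   │     │ │ │
├─╴ │ ┌─┐ │ ╵ ┌─┴─┬─╴ │ │ │
│   │ │ │ │   │   │   │ │ │
│ ┌─┤ │ │ └───┴─╴ │ ┌─┘ │ │
│ │ │ │ │         │ │   │ │
│ │ │ │ └─┐ ╶─────┘ ├───┘ │
│ │ │ │   │         │     │
│ ╵ │ └─╴ └─────────┘ ┌─╴ │
│   │                 │   │
└───┴─────────────────┴───┘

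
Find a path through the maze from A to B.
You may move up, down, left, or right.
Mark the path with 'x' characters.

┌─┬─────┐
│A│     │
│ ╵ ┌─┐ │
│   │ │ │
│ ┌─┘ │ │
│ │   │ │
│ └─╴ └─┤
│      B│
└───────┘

Finding the shortest path through the maze:
Path length: 6 steps
Directions: down → down → down → right → right → right

Solution:

┌─┬─────┐
│A│     │
│ ╵ ┌─┐ │
│x  │ │ │
│ ┌─┘ │ │
│x│   │ │
│ └─╴ └─┤
│x x x B│
└───────┘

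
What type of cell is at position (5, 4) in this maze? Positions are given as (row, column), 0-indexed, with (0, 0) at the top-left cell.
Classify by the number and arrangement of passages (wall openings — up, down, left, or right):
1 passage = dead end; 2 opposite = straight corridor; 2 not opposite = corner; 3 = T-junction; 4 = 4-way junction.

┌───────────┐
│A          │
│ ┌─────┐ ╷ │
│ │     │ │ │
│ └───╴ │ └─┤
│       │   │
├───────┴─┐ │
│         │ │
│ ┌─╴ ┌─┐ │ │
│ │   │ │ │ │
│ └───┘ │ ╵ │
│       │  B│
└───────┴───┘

Checking cell at (5, 4):
Number of passages: 2
Cell type: corner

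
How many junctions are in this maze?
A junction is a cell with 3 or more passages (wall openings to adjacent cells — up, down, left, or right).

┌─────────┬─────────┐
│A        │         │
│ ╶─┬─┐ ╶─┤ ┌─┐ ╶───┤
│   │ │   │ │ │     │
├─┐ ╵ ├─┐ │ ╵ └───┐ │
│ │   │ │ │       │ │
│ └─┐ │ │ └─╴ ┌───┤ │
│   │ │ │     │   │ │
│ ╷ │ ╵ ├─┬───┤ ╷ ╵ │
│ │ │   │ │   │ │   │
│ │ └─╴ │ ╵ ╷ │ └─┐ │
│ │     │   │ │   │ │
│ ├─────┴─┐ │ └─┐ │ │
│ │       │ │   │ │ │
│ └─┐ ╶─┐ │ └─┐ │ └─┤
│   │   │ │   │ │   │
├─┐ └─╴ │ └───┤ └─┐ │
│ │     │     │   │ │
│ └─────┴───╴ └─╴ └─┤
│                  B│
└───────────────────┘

Checking each cell for number of passages:

Junctions found (3+ passages):
  (0, 3): 3 passages
  (0, 7): 3 passages
  (2, 2): 3 passages
  (2, 6): 4 passages
  (3, 0): 3 passages
  (4, 3): 3 passages
  (4, 9): 3 passages
  (5, 5): 3 passages
  (6, 2): 3 passages
  (9, 6): 3 passages
  (9, 8): 3 passages
Total junctions: 11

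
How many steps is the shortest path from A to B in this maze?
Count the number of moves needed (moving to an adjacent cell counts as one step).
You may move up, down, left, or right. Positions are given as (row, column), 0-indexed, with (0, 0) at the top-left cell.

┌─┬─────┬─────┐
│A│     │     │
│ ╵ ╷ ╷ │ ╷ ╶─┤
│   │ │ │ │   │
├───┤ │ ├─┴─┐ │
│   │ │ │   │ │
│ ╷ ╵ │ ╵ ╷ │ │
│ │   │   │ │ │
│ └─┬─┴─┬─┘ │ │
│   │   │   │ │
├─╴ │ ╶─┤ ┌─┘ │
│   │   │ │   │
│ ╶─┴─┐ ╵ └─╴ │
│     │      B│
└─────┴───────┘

Using BFS to find shortest path:
Start: (0, 0), End: (6, 6)
Path found:
(0,0) → (1,0) → (1,1) → (0,1) → (0,2) → (0,3) → (1,3) → (2,3) → (3,3) → (3,4) → (2,4) → (2,5) → (3,5) → (4,5) → (4,4) → (5,4) → (6,4) → (6,5) → (6,6)
Number of steps: 18

Solution:

┌─┬─────┬─────┐
│A│↱ → ↓│     │
│ ╵ ╷ ╷ │ ╷ ╶─┤
│↳ ↑│ │↓│ │   │
├───┤ │ ├─┴─┐ │
│   │ │↓│↱ ↓│ │
│ ╷ ╵ │ ╵ ╷ │ │
│ │   │↳ ↑│↓│ │
│ └─┬─┴─┬─┘ │ │
│   │   │↓ ↲│ │
├─╴ │ ╶─┤ ┌─┘ │
│   │   │↓│   │
│ ╶─┴─┐ ╵ └─╴ │
│     │  ↳ → B│
└─────┴───────┘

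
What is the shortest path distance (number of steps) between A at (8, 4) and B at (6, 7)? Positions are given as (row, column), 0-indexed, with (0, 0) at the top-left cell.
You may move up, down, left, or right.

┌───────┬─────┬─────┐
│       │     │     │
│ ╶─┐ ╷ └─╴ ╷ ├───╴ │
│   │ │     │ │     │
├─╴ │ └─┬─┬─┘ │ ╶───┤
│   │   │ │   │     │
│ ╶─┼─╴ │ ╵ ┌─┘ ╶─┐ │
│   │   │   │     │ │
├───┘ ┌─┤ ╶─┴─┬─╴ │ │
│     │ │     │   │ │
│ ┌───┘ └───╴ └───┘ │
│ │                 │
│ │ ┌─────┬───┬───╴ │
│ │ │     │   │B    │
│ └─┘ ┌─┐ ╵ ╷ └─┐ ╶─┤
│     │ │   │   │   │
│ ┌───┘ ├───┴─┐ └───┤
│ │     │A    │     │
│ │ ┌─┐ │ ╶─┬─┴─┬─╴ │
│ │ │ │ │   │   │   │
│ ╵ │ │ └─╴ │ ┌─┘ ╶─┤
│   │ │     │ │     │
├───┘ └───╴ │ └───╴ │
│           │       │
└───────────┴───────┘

Finding path from (8, 4) to (6, 7):
Path: (8,4) → (9,4) → (9,5) → (10,5) → (10,4) → (10,3) → (9,3) → (8,3) → (8,2) → (8,1) → (9,1) → (10,1) → (10,0) → (9,0) → (8,0) → (7,0) → (6,0) → (5,0) → (4,0) → (4,1) → (4,2) → (3,2) → (3,3) → (2,3) → (2,2) → (1,2) → (0,2) → (0,3) → (1,3) → (1,4) → (1,5) → (0,5) → (0,6) → (1,6) → (2,6) → (2,5) → (3,5) → (3,4) → (4,4) → (4,5) → (4,6) → (5,6) → (5,7) → (5,8) → (5,9) → (6,9) → (6,8) → (6,7)
Distance: 47 steps

Solution:

┌───────┬─────┬─────┐
│    ↱ ↓│  ↱ ↓│     │
│ ╶─┐ ╷ └─╴ ╷ ├───╴ │
│   │↑│↳ → ↑│↓│     │
├─╴ │ └─┬─┬─┘ │ ╶───┤
│   │↑ ↰│ │↓ ↲│     │
│ ╶─┼─╴ │ ╵ ┌─┘ ╶─┐ │
│   │↱ ↑│↓ ↲│     │ │
├───┘ ┌─┤ ╶─┴─┬─╴ │ │
│↱ → ↑│ │↳ → ↓│   │ │
│ ┌───┘ └───╴ └───┘ │
│↑│          ↳ → → ↓│
│ │ ┌─────┬───┬───╴ │
│↑│ │     │   │B ← ↲│
│ └─┘ ┌─┐ ╵ ╷ └─┐ ╶─┤
│↑    │ │   │   │   │
│ ┌───┘ ├───┴─┐ └───┤
│↑│↓ ← ↰│A    │     │
│ │ ┌─┐ │ ╶─┬─┴─┬─╴ │
│↑│↓│ │↑│↳ ↓│   │   │
│ ╵ │ │ └─╴ │ ┌─┘ ╶─┤
│↑ ↲│ │↑ ← ↲│ │     │
├───┘ └───╴ │ └───╴ │
│           │       │
└───────────┴───────┘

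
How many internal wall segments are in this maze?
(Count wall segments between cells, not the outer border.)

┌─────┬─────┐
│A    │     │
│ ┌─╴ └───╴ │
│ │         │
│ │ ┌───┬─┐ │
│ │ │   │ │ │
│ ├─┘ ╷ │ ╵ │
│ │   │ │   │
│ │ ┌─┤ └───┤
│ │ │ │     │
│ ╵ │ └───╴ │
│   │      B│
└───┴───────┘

Counting internal wall segments:
Total internal walls: 25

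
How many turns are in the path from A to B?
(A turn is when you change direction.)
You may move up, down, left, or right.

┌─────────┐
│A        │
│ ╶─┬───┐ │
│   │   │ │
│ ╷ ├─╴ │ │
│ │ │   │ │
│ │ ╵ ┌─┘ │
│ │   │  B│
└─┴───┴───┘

Directions: right, right, right, right, down, down, down
Number of turns: 1

Solution:

┌─────────┐
│A → → → ↓│
│ ╶─┬───┐ │
│   │   │↓│
│ ╷ ├─╴ │ │
│ │ │   │↓│
│ │ ╵ ┌─┘ │
│ │   │  B│
└─┴───┴───┘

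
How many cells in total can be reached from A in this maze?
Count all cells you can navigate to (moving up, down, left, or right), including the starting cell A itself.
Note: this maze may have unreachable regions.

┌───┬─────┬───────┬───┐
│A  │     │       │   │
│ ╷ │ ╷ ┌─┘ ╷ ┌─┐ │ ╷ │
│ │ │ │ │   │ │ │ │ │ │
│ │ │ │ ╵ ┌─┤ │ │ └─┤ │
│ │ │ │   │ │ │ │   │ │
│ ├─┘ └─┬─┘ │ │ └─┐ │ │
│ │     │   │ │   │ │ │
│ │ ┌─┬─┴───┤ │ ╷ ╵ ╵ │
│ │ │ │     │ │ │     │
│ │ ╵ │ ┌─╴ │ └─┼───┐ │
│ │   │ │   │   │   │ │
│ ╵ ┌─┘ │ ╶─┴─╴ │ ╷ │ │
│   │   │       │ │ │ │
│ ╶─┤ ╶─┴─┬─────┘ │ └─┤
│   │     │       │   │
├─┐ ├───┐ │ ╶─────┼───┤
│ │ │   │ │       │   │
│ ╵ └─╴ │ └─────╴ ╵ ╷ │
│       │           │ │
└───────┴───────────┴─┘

Using BFS/flood-fill to find all reachable cells from A:
Maze size: 10 × 11 = 110 total cells
3 cell(s) are walled off and cannot be reached from A.
Reachable cells: 107

Reachable region (· marks reachable cells):

┌───┬─────┬───────┬───┐
│A ·│· · ·│· · · ·│· ·│
│ ╷ │ ╷ ┌─┘ ╷ ┌─┐ │ ╷ │
│·│·│·│·│· ·│·│·│·│·│·│
│ │ │ │ ╵ ┌─┤ │ │ └─┤ │
│·│·│·│· ·│ │·│·│· ·│·│
│ ├─┘ └─┬─┘ │ │ └─┐ │ │
│·│· · ·│   │·│· ·│·│·│
│ │ ┌─┬─┴───┤ │ ╷ ╵ ╵ │
│·│·│·│· · ·│·│·│· · ·│
│ │ ╵ │ ┌─╴ │ └─┼───┐ │
│·│· ·│·│· ·│· ·│· ·│·│
│ ╵ ┌─┘ │ ╶─┴─╴ │ ╷ │ │
│· ·│· ·│· · · ·│·│·│·│
│ ╶─┤ ╶─┴─┬─────┘ │ └─┤
│· ·│· · ·│· · · ·│· ·│
├─┐ ├───┐ │ ╶─────┼───┤
│·│·│· ·│·│· · · ·│· ·│
│ ╵ └─╴ │ └─────╴ ╵ ╷ │
│· · · ·│· · · · · ·│·│
└───────┴───────────┴─┘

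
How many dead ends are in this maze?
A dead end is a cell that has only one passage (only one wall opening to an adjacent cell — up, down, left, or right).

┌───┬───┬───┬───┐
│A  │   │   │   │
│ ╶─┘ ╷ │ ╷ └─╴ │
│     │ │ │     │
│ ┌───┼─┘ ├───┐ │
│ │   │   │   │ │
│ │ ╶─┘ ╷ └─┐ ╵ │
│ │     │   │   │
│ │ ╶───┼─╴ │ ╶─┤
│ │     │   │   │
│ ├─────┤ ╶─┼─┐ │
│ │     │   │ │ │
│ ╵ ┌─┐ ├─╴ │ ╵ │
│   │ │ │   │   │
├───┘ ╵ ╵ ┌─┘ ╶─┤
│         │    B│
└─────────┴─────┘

Checking each cell for number of passages:

Dead ends found at positions:
  (0, 1)
  (0, 6)
  (1, 3)
  (2, 2)
  (2, 5)
  (4, 3)
  (5, 6)
  (6, 2)
  (7, 0)
  (7, 5)
  (7, 7)
Total dead ends: 11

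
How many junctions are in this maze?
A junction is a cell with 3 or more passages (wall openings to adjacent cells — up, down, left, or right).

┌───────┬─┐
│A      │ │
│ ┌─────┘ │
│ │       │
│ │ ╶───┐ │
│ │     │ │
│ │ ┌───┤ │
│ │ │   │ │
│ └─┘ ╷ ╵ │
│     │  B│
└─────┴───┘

Checking each cell for number of passages:

Junctions found (3+ passages):
  (1, 4): 3 passages
  (2, 1): 3 passages
Total junctions: 2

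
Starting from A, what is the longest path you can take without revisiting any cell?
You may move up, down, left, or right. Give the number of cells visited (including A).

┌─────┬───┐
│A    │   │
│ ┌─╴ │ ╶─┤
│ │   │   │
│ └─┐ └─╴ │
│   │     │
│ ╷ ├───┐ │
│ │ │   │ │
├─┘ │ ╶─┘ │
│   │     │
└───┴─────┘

Finding longest simple path using DFS:
Start: (0, 0)
Longest path visits 13 cells
Path: A → right → right → down → down → right → right → down → down → left → left → up → right

Solution:

┌─────┬───┐
│A → ↓│   │
│ ┌─╴ │ ╶─┤
│ │  ↓│   │
│ └─┐ └─╴ │
│   │↳ → ↓│
│ ╷ ├───┐ │
│ │ │↱ B│↓│
├─┘ │ ╶─┘ │
│   │↑ ← ↲│
└───┴─────┘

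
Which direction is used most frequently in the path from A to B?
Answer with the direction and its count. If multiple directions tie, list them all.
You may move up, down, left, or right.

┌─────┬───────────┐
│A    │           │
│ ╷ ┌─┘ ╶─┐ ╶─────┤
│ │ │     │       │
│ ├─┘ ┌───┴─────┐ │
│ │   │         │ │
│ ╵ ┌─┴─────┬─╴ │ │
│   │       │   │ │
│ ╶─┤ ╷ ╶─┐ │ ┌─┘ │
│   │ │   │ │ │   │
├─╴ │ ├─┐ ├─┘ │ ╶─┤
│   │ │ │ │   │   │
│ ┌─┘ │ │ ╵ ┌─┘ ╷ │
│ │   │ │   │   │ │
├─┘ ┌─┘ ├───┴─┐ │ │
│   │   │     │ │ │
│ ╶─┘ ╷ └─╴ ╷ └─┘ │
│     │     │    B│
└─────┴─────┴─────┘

Directions: down, down, down, right, up, right, up, right, up, right, right, down, right, right, right, down, down, down, left, down, right, down, down, down
Counts: {'down': 11, 'right': 9, 'up': 3, 'left': 1}
Most common: down (11 times)

Solution:

┌─────┬───────────┐
│A    │↱ → ↓      │
│ ╷ ┌─┘ ╶─┐ ╶─────┤
│↓│ │↱ ↑  │↳ → → ↓│
│ ├─┘ ┌───┴─────┐ │
│↓│↱ ↑│         │↓│
│ ╵ ┌─┴─────┬─╴ │ │
│↳ ↑│       │   │↓│
│ ╶─┤ ╷ ╶─┐ │ ┌─┘ │
│   │ │   │ │ │↓ ↲│
├─╴ │ ├─┐ ├─┘ │ ╶─┤
│   │ │ │ │   │↳ ↓│
│ ┌─┘ │ │ ╵ ┌─┘ ╷ │
│ │   │ │   │   │↓│
├─┘ ┌─┘ ├───┴─┐ │ │
│   │   │     │ │↓│
│ ╶─┘ ╷ └─╴ ╷ └─┘ │
│     │     │    B│
└─────┴─────┴─────┘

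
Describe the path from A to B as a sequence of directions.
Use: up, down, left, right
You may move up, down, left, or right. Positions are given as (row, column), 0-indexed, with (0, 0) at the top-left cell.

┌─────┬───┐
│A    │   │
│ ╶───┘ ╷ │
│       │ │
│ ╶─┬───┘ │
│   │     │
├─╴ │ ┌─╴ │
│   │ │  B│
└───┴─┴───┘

Finding the path and converting it to directions:
Path through cells: (0,0) → (1,0) → (1,1) → (1,2) → (1,3) → (0,3) → (0,4) → (1,4) → (2,4) → (3,4)
Directions: down, right, right, right, up, right, down, down, down

Solution:

┌─────┬───┐
│A    │↱ ↓│
│ ╶───┘ ╷ │
│↳ → → ↑│↓│
│ ╶─┬───┘ │
│   │    ↓│
├─╴ │ ┌─╴ │
│   │ │  B│
└───┴─┴───┘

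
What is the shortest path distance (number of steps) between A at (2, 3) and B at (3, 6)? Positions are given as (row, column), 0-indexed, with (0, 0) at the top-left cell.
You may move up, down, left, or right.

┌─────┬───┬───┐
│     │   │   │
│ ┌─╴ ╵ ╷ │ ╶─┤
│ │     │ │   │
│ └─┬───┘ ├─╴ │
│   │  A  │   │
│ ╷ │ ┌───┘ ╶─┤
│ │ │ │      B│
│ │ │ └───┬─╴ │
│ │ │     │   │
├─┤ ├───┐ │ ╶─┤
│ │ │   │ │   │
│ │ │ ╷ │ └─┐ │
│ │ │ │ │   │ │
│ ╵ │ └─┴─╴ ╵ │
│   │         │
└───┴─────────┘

Finding path from (2, 3) to (3, 6):
Path: (2,3) → (2,2) → (3,2) → (4,2) → (4,3) → (4,4) → (5,4) → (6,4) → (6,5) → (7,5) → (7,6) → (6,6) → (5,6) → (5,5) → (4,5) → (4,6) → (3,6)
Distance: 16 steps

Solution:

┌─────┬───┬───┐
│     │   │   │
│ ┌─╴ ╵ ╷ │ ╶─┤
│ │     │ │   │
│ └─┬───┘ ├─╴ │
│   │↓ A  │   │
│ ╷ │ ┌───┘ ╶─┤
│ │ │↓│      B│
│ │ │ └───┬─╴ │
│ │ │↳ → ↓│↱ ↑│
├─┤ ├───┐ │ ╶─┤
│ │ │   │↓│↑ ↰│
│ │ │ ╷ │ └─┐ │
│ │ │ │ │↳ ↓│↑│
│ ╵ │ └─┴─╴ ╵ │
│   │      ↳ ↑│
└───┴─────────┘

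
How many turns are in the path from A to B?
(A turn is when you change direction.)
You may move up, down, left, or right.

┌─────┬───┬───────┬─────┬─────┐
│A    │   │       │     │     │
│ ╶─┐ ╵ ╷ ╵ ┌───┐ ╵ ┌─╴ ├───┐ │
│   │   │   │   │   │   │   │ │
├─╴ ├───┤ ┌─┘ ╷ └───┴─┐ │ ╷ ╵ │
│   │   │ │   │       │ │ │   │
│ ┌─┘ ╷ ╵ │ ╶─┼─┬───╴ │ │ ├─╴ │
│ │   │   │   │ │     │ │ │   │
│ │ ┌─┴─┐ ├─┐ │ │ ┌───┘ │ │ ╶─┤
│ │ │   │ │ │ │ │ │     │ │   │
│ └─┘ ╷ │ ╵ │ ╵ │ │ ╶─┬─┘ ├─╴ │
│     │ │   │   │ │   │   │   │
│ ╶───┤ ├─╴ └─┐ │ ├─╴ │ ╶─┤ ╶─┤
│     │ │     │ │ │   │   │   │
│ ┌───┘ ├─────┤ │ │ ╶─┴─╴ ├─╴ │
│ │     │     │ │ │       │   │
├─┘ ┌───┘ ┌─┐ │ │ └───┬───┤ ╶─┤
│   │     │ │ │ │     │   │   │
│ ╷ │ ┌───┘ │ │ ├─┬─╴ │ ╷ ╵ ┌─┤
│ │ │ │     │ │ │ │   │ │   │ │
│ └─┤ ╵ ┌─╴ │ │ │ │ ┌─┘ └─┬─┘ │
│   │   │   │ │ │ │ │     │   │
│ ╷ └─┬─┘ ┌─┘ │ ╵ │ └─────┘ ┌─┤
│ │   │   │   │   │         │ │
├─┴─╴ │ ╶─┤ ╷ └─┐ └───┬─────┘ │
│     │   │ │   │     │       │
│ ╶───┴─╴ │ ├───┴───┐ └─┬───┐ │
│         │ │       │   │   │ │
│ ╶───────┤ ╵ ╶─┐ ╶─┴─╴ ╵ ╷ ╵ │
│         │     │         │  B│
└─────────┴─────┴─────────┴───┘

Directions: down, right, down, left, down, down, down, right, right, up, right, down, down, down, left, left, down, left, down, down, right, down, right, down, left, left, down, right, right, right, right, up, left, up, right, up, right, up, left, left, down, left, up, up, right, right, up, right, right, down, down, down, down, left, down, down, down, right, up, right, right, down, right, right, right, right, up, right, down, right
Number of turns: 45

Solution:

┌─────┬───┬───────┬─────┬─────┐
│A    │   │       │     │     │
│ ╶─┐ ╵ ╷ ╵ ┌───┐ ╵ ┌─╴ ├───┐ │
│↳ ↓│   │   │   │   │   │   │ │
├─╴ ├───┤ ┌─┘ ╷ └───┴─┐ │ ╷ ╵ │
│↓ ↲│   │ │   │       │ │ │   │
│ ┌─┘ ╷ ╵ │ ╶─┼─┬───╴ │ │ ├─╴ │
│↓│   │   │   │ │     │ │ │   │
│ │ ┌─┴─┐ ├─┐ │ │ ┌───┘ │ │ ╶─┤
│↓│ │↱ ↓│ │ │ │ │ │     │ │   │
│ └─┘ ╷ │ ╵ │ ╵ │ │ ╶─┬─┘ ├─╴ │
│↳ → ↑│↓│   │   │ │   │   │   │
│ ╶───┤ ├─╴ └─┐ │ ├─╴ │ ╶─┤ ╶─┤
│     │↓│     │ │ │   │   │   │
│ ┌───┘ ├─────┤ │ │ ╶─┴─╴ ├─╴ │
│ │↓ ← ↲│↱ → ↓│ │ │       │   │
├─┘ ┌───┘ ┌─┐ │ │ └───┬───┤ ╶─┤
│↓ ↲│↱ → ↑│ │↓│ │     │   │   │
│ ╷ │ ┌───┘ │ │ ├─┬─╴ │ ╷ ╵ ┌─┤
│↓│ │↑│↓ ← ↰│↓│ │ │   │ │   │ │
│ └─┤ ╵ ┌─╴ │ │ │ │ ┌─┘ └─┬─┘ │
│↳ ↓│↑ ↲│↱ ↑│↓│ │ │ │     │   │
│ ╷ └─┬─┘ ┌─┘ │ ╵ │ └─────┘ ┌─┤
│ │↳ ↓│↱ ↑│↓ ↲│   │         │ │
├─┴─╴ │ ╶─┤ ╷ └─┐ └───┬─────┘ │
│↓ ← ↲│↑ ↰│↓│   │     │       │
│ ╶───┴─╴ │ ├───┴───┐ └─┬───┐ │
│↳ → → → ↑│↓│↱ → ↓  │   │↱ ↓│ │
│ ╶───────┤ ╵ ╶─┐ ╶─┴─╴ ╵ ╷ ╵ │
│         │↳ ↑  │↳ → → → ↑│↳ B│
└─────────┴─────┴─────────┴───┘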